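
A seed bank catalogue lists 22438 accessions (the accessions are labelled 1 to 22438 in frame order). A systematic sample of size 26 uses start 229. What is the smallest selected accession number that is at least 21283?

21804

k = 22438/26 = 863
Steps past start: ⌈(21283 − 229)/863⌉ = ⌈21054/863⌉ = 25
Selected accession: 229 + 25×863 = 21804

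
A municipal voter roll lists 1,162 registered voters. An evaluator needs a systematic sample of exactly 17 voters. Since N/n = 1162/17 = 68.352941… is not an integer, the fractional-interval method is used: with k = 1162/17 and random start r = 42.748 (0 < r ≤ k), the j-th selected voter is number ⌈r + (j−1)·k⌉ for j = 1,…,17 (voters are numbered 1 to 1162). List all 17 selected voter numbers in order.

j=1: r + 0k = 42.748 → ⌈·⌉ = 43
j=2: r + 1k = 111.100941… → ⌈·⌉ = 112
j=3: r + 2k = 179.453882… → ⌈·⌉ = 180
j=4: r + 3k = 247.806823… → ⌈·⌉ = 248
j=5: r + 4k = 316.159764… → ⌈·⌉ = 317
j=6: r + 5k = 384.512705… → ⌈·⌉ = 385
j=7: r + 6k = 452.865647… → ⌈·⌉ = 453
j=8: r + 7k = 521.218588… → ⌈·⌉ = 522
j=9: r + 8k = 589.571529… → ⌈·⌉ = 590
j=10: r + 9k = 657.924470… → ⌈·⌉ = 658
j=11: r + 10k = 726.277411… → ⌈·⌉ = 727
j=12: r + 11k = 794.630352… → ⌈·⌉ = 795
j=13: r + 12k = 862.983294… → ⌈·⌉ = 863
j=14: r + 13k = 931.336235… → ⌈·⌉ = 932
j=15: r + 14k = 999.689176… → ⌈·⌉ = 1000
j=16: r + 15k = 1068.042117… → ⌈·⌉ = 1069
j=17: r + 16k = 1136.395058… → ⌈·⌉ = 1137

43, 112, 180, 248, 317, 385, 453, 522, 590, 658, 727, 795, 863, 932, 1000, 1069, 1137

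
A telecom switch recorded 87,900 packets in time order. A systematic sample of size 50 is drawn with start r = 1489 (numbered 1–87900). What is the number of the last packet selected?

87631

k = 87900/50 = 1758
50th selection = r + (50−1)·k = 1489 + 49×1758 = 1489 + 86142 = 87631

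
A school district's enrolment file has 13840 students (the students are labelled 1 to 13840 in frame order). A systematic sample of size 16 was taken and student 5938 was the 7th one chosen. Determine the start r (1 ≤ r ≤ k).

k = 13840/16 = 865
r = 5938 − (7−1)×865 = 5938 − 5190 = 748

748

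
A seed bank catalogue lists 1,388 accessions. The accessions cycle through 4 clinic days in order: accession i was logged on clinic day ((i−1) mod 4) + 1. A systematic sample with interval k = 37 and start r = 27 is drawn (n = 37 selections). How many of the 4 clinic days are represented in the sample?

4

Consecutive selections differ by k = 37, so their clinic day numbers differ by 37 mod 4 = 1.
gcd(37, 4) = 1, so the sample visits 4/1 = 4 distinct residues mod 4.
Start 27 is clinic day 3; the clinic days hit are 1, 2, 3, 4.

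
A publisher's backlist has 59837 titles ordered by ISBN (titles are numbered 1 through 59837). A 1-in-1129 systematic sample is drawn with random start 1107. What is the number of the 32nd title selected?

k = 1129
32nd selection = r + (32−1)·k = 1107 + 31×1129 = 1107 + 34999 = 36106

36106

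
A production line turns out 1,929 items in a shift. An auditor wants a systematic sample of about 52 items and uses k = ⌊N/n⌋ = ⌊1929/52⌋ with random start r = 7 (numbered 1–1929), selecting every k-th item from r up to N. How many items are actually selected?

k = ⌊1929/52⌋ = 37
Achieved size = ⌊(1929 − 7)/37⌋ + 1 = ⌊1922/37⌋ + 1 = 51 + 1 = 52
(last selection: 7 + 51×37 = 1894 ≤ 1929; next would be 1931 > 1929)

52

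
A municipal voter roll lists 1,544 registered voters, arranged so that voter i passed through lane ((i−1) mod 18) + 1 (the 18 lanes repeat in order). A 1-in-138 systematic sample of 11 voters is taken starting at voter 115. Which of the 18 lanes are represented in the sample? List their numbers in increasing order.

Consecutive selections differ by k = 138, so their lane numbers differ by 138 mod 18 = 12.
gcd(138, 18) = 6, so the sample visits 18/6 = 3 distinct residues mod 18.
Start 115 is lane 7; the lanes hit are 1, 7, 13.

1, 7, 13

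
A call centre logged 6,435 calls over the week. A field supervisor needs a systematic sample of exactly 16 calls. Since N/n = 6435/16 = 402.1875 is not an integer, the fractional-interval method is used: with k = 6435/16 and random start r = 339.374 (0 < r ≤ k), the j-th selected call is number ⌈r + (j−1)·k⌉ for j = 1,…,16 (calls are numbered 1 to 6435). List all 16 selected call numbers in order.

j=1: r + 0k = 339.374 → ⌈·⌉ = 340
j=2: r + 1k = 741.5615 → ⌈·⌉ = 742
j=3: r + 2k = 1143.749 → ⌈·⌉ = 1144
j=4: r + 3k = 1545.9365 → ⌈·⌉ = 1546
j=5: r + 4k = 1948.124 → ⌈·⌉ = 1949
j=6: r + 5k = 2350.3115 → ⌈·⌉ = 2351
j=7: r + 6k = 2752.499 → ⌈·⌉ = 2753
j=8: r + 7k = 3154.6865 → ⌈·⌉ = 3155
j=9: r + 8k = 3556.874 → ⌈·⌉ = 3557
j=10: r + 9k = 3959.0615 → ⌈·⌉ = 3960
j=11: r + 10k = 4361.249 → ⌈·⌉ = 4362
j=12: r + 11k = 4763.4365 → ⌈·⌉ = 4764
j=13: r + 12k = 5165.624 → ⌈·⌉ = 5166
j=14: r + 13k = 5567.8115 → ⌈·⌉ = 5568
j=15: r + 14k = 5969.999 → ⌈·⌉ = 5970
j=16: r + 15k = 6372.1865 → ⌈·⌉ = 6373

340, 742, 1144, 1546, 1949, 2351, 2753, 3155, 3557, 3960, 4362, 4764, 5166, 5568, 5970, 6373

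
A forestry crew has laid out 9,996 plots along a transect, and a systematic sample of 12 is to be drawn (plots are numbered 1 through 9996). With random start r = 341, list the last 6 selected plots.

k = N/n = 9996/12 = 833
7th selection = 341 + 6×833 = 5339
8th: 5339 + 833 = 6172
9th: 6172 + 833 = 7005
10th: 7005 + 833 = 7838
11th: 7838 + 833 = 8671
12th: 8671 + 833 = 9504

5339, 6172, 7005, 7838, 8671, 9504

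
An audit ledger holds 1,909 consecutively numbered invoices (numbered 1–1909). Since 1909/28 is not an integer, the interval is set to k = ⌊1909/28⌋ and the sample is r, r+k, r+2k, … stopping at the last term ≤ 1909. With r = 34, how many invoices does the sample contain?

28

k = ⌊1909/28⌋ = 68
Achieved size = ⌊(1909 − 34)/68⌋ + 1 = ⌊1875/68⌋ + 1 = 27 + 1 = 28
(last selection: 34 + 27×68 = 1870 ≤ 1909; next would be 1938 > 1909)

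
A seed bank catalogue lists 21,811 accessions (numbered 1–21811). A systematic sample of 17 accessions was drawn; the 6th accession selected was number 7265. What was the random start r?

850

k = 21811/17 = 1283
r = 7265 − (6−1)×1283 = 7265 − 6415 = 850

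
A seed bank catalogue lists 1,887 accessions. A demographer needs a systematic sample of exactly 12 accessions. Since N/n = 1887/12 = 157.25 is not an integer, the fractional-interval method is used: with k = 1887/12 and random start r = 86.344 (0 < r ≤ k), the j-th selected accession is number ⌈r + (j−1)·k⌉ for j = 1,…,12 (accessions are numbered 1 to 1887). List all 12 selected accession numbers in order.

87, 244, 401, 559, 716, 873, 1030, 1188, 1345, 1502, 1659, 1817

j=1: r + 0k = 86.344 → ⌈·⌉ = 87
j=2: r + 1k = 243.594 → ⌈·⌉ = 244
j=3: r + 2k = 400.844 → ⌈·⌉ = 401
j=4: r + 3k = 558.094 → ⌈·⌉ = 559
j=5: r + 4k = 715.344 → ⌈·⌉ = 716
j=6: r + 5k = 872.594 → ⌈·⌉ = 873
j=7: r + 6k = 1029.844 → ⌈·⌉ = 1030
j=8: r + 7k = 1187.094 → ⌈·⌉ = 1188
j=9: r + 8k = 1344.344 → ⌈·⌉ = 1345
j=10: r + 9k = 1501.594 → ⌈·⌉ = 1502
j=11: r + 10k = 1658.844 → ⌈·⌉ = 1659
j=12: r + 11k = 1816.094 → ⌈·⌉ = 1817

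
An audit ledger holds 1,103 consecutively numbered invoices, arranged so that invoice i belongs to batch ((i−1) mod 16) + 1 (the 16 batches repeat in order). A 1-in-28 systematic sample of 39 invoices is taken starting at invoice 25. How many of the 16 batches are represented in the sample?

4

Consecutive selections differ by k = 28, so their batch numbers differ by 28 mod 16 = 12.
gcd(28, 16) = 4, so the sample visits 16/4 = 4 distinct residues mod 16.
Start 25 is batch 9; the batches hit are 1, 5, 9, 13.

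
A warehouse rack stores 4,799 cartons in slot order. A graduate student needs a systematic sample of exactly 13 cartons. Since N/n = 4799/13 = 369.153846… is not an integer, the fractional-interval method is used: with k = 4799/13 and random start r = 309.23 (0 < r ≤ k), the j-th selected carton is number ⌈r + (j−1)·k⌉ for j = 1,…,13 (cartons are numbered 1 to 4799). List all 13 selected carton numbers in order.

310, 679, 1048, 1417, 1786, 2155, 2525, 2894, 3263, 3632, 4001, 4370, 4740

j=1: r + 0k = 309.23 → ⌈·⌉ = 310
j=2: r + 1k = 678.383846… → ⌈·⌉ = 679
j=3: r + 2k = 1047.537692… → ⌈·⌉ = 1048
j=4: r + 3k = 1416.691538… → ⌈·⌉ = 1417
j=5: r + 4k = 1785.845384… → ⌈·⌉ = 1786
j=6: r + 5k = 2154.999230… → ⌈·⌉ = 2155
j=7: r + 6k = 2524.153076… → ⌈·⌉ = 2525
j=8: r + 7k = 2893.306923… → ⌈·⌉ = 2894
j=9: r + 8k = 3262.460769… → ⌈·⌉ = 3263
j=10: r + 9k = 3631.614615… → ⌈·⌉ = 3632
j=11: r + 10k = 4000.768461… → ⌈·⌉ = 4001
j=12: r + 11k = 4369.922307… → ⌈·⌉ = 4370
j=13: r + 12k = 4739.076153… → ⌈·⌉ = 4740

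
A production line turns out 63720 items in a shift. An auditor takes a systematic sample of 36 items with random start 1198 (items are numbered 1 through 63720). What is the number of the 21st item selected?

k = 63720/36 = 1770
21st selection = r + (21−1)·k = 1198 + 20×1770 = 1198 + 35400 = 36598

36598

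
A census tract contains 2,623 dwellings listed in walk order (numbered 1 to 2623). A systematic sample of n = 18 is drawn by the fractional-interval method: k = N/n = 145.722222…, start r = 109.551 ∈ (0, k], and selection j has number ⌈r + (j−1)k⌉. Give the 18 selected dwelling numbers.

j=1: r + 0k = 109.551 → ⌈·⌉ = 110
j=2: r + 1k = 255.273222… → ⌈·⌉ = 256
j=3: r + 2k = 400.995444… → ⌈·⌉ = 401
j=4: r + 3k = 546.717666… → ⌈·⌉ = 547
j=5: r + 4k = 692.439888… → ⌈·⌉ = 693
j=6: r + 5k = 838.162111… → ⌈·⌉ = 839
j=7: r + 6k = 983.884333… → ⌈·⌉ = 984
j=8: r + 7k = 1129.606555… → ⌈·⌉ = 1130
j=9: r + 8k = 1275.328777… → ⌈·⌉ = 1276
j=10: r + 9k = 1421.051 → ⌈·⌉ = 1422
j=11: r + 10k = 1566.773222… → ⌈·⌉ = 1567
j=12: r + 11k = 1712.495444… → ⌈·⌉ = 1713
j=13: r + 12k = 1858.217666… → ⌈·⌉ = 1859
j=14: r + 13k = 2003.939888… → ⌈·⌉ = 2004
j=15: r + 14k = 2149.662111… → ⌈·⌉ = 2150
j=16: r + 15k = 2295.384333… → ⌈·⌉ = 2296
j=17: r + 16k = 2441.106555… → ⌈·⌉ = 2442
j=18: r + 17k = 2586.828777… → ⌈·⌉ = 2587

110, 256, 401, 547, 693, 839, 984, 1130, 1276, 1422, 1567, 1713, 1859, 2004, 2150, 2296, 2442, 2587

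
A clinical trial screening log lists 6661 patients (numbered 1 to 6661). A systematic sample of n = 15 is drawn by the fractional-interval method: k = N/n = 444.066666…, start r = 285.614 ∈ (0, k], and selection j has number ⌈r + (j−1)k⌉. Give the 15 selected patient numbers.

j=1: r + 0k = 285.614 → ⌈·⌉ = 286
j=2: r + 1k = 729.680666… → ⌈·⌉ = 730
j=3: r + 2k = 1173.747333… → ⌈·⌉ = 1174
j=4: r + 3k = 1617.814 → ⌈·⌉ = 1618
j=5: r + 4k = 2061.880666… → ⌈·⌉ = 2062
j=6: r + 5k = 2505.947333… → ⌈·⌉ = 2506
j=7: r + 6k = 2950.014 → ⌈·⌉ = 2951
j=8: r + 7k = 3394.080666… → ⌈·⌉ = 3395
j=9: r + 8k = 3838.147333… → ⌈·⌉ = 3839
j=10: r + 9k = 4282.214 → ⌈·⌉ = 4283
j=11: r + 10k = 4726.280666… → ⌈·⌉ = 4727
j=12: r + 11k = 5170.347333… → ⌈·⌉ = 5171
j=13: r + 12k = 5614.414 → ⌈·⌉ = 5615
j=14: r + 13k = 6058.480666… → ⌈·⌉ = 6059
j=15: r + 14k = 6502.547333… → ⌈·⌉ = 6503

286, 730, 1174, 1618, 2062, 2506, 2951, 3395, 3839, 4283, 4727, 5171, 5615, 6059, 6503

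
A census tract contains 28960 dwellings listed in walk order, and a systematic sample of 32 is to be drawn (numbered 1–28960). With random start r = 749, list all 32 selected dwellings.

749, 1654, 2559, 3464, 4369, 5274, 6179, 7084, 7989, 8894, 9799, 10704, 11609, 12514, 13419, 14324, 15229, 16134, 17039, 17944, 18849, 19754, 20659, 21564, 22469, 23374, 24279, 25184, 26089, 26994, 27899, 28804

k = N/n = 28960/32 = 905
dwelling 1: 749
dwelling 2: 749 + 905 = 1654
dwelling 3: 1654 + 905 = 2559
dwelling 4: 2559 + 905 = 3464
dwelling 5: 3464 + 905 = 4369
dwelling 6: 4369 + 905 = 5274
dwelling 7: 5274 + 905 = 6179
dwelling 8: 6179 + 905 = 7084
dwelling 9: 7084 + 905 = 7989
dwelling 10: 7989 + 905 = 8894
dwelling 11: 8894 + 905 = 9799
dwelling 12: 9799 + 905 = 10704
dwelling 13: 10704 + 905 = 11609
dwelling 14: 11609 + 905 = 12514
dwelling 15: 12514 + 905 = 13419
dwelling 16: 13419 + 905 = 14324
dwelling 17: 14324 + 905 = 15229
dwelling 18: 15229 + 905 = 16134
dwelling 19: 16134 + 905 = 17039
dwelling 20: 17039 + 905 = 17944
dwelling 21: 17944 + 905 = 18849
dwelling 22: 18849 + 905 = 19754
dwelling 23: 19754 + 905 = 20659
dwelling 24: 20659 + 905 = 21564
dwelling 25: 21564 + 905 = 22469
dwelling 26: 22469 + 905 = 23374
dwelling 27: 23374 + 905 = 24279
dwelling 28: 24279 + 905 = 25184
dwelling 29: 25184 + 905 = 26089
dwelling 30: 26089 + 905 = 26994
dwelling 31: 26994 + 905 = 27899
dwelling 32: 27899 + 905 = 28804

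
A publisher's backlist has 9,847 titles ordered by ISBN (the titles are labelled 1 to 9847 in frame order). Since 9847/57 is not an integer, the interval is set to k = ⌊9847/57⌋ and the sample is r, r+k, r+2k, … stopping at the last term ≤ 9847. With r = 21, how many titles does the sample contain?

k = ⌊9847/57⌋ = 172
Achieved size = ⌊(9847 − 21)/172⌋ + 1 = ⌊9826/172⌋ + 1 = 57 + 1 = 58
(last selection: 21 + 57×172 = 9825 ≤ 9847; next would be 9997 > 9847)

58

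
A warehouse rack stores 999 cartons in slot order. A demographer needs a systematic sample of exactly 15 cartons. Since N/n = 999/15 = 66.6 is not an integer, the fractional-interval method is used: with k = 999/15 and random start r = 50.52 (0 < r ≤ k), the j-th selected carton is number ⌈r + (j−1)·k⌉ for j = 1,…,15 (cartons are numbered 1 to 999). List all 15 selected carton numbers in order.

51, 118, 184, 251, 317, 384, 451, 517, 584, 650, 717, 784, 850, 917, 983

j=1: r + 0k = 50.52 → ⌈·⌉ = 51
j=2: r + 1k = 117.12 → ⌈·⌉ = 118
j=3: r + 2k = 183.72 → ⌈·⌉ = 184
j=4: r + 3k = 250.32 → ⌈·⌉ = 251
j=5: r + 4k = 316.92 → ⌈·⌉ = 317
j=6: r + 5k = 383.52 → ⌈·⌉ = 384
j=7: r + 6k = 450.12 → ⌈·⌉ = 451
j=8: r + 7k = 516.72 → ⌈·⌉ = 517
j=9: r + 8k = 583.32 → ⌈·⌉ = 584
j=10: r + 9k = 649.92 → ⌈·⌉ = 650
j=11: r + 10k = 716.52 → ⌈·⌉ = 717
j=12: r + 11k = 783.12 → ⌈·⌉ = 784
j=13: r + 12k = 849.72 → ⌈·⌉ = 850
j=14: r + 13k = 916.32 → ⌈·⌉ = 917
j=15: r + 14k = 982.92 → ⌈·⌉ = 983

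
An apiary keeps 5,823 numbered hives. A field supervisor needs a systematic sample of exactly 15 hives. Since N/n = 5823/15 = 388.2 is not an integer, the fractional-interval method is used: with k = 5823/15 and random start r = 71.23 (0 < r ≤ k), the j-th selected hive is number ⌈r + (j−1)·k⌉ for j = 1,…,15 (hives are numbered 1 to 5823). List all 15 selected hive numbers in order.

72, 460, 848, 1236, 1625, 2013, 2401, 2789, 3177, 3566, 3954, 4342, 4730, 5118, 5507

j=1: r + 0k = 71.23 → ⌈·⌉ = 72
j=2: r + 1k = 459.43 → ⌈·⌉ = 460
j=3: r + 2k = 847.63 → ⌈·⌉ = 848
j=4: r + 3k = 1235.83 → ⌈·⌉ = 1236
j=5: r + 4k = 1624.03 → ⌈·⌉ = 1625
j=6: r + 5k = 2012.23 → ⌈·⌉ = 2013
j=7: r + 6k = 2400.43 → ⌈·⌉ = 2401
j=8: r + 7k = 2788.63 → ⌈·⌉ = 2789
j=9: r + 8k = 3176.83 → ⌈·⌉ = 3177
j=10: r + 9k = 3565.03 → ⌈·⌉ = 3566
j=11: r + 10k = 3953.23 → ⌈·⌉ = 3954
j=12: r + 11k = 4341.43 → ⌈·⌉ = 4342
j=13: r + 12k = 4729.63 → ⌈·⌉ = 4730
j=14: r + 13k = 5117.83 → ⌈·⌉ = 5118
j=15: r + 14k = 5506.03 → ⌈·⌉ = 5507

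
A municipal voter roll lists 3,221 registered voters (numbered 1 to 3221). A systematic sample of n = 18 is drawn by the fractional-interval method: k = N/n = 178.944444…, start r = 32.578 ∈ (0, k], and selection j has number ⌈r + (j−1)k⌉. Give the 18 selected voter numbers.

33, 212, 391, 570, 749, 928, 1107, 1286, 1465, 1644, 1823, 2001, 2180, 2359, 2538, 2717, 2896, 3075

j=1: r + 0k = 32.578 → ⌈·⌉ = 33
j=2: r + 1k = 211.522444… → ⌈·⌉ = 212
j=3: r + 2k = 390.466888… → ⌈·⌉ = 391
j=4: r + 3k = 569.411333… → ⌈·⌉ = 570
j=5: r + 4k = 748.355777… → ⌈·⌉ = 749
j=6: r + 5k = 927.300222… → ⌈·⌉ = 928
j=7: r + 6k = 1106.244666… → ⌈·⌉ = 1107
j=8: r + 7k = 1285.189111… → ⌈·⌉ = 1286
j=9: r + 8k = 1464.133555… → ⌈·⌉ = 1465
j=10: r + 9k = 1643.078 → ⌈·⌉ = 1644
j=11: r + 10k = 1822.022444… → ⌈·⌉ = 1823
j=12: r + 11k = 2000.966888… → ⌈·⌉ = 2001
j=13: r + 12k = 2179.911333… → ⌈·⌉ = 2180
j=14: r + 13k = 2358.855777… → ⌈·⌉ = 2359
j=15: r + 14k = 2537.800222… → ⌈·⌉ = 2538
j=16: r + 15k = 2716.744666… → ⌈·⌉ = 2717
j=17: r + 16k = 2895.689111… → ⌈·⌉ = 2896
j=18: r + 17k = 3074.633555… → ⌈·⌉ = 3075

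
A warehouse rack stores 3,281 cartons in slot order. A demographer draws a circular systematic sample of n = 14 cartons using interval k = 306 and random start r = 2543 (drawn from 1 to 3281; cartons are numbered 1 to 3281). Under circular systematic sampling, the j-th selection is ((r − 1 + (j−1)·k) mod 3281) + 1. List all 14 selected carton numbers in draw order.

2543, 2849, 3155, 180, 486, 792, 1098, 1404, 1710, 2016, 2322, 2628, 2934, 3240

Selection 1: 2543
Selection 2: 2543 + 306 = 2849
Selection 3: 2849 + 306 = 3155
Selection 4: 3155 + 306 = 3461 → 3461 − 3281 = 180
Selection 5: 180 + 306 = 486
Selection 6: 486 + 306 = 792
Selection 7: 792 + 306 = 1098
Selection 8: 1098 + 306 = 1404
Selection 9: 1404 + 306 = 1710
Selection 10: 1710 + 306 = 2016
Selection 11: 2016 + 306 = 2322
Selection 12: 2322 + 306 = 2628
Selection 13: 2628 + 306 = 2934
Selection 14: 2934 + 306 = 3240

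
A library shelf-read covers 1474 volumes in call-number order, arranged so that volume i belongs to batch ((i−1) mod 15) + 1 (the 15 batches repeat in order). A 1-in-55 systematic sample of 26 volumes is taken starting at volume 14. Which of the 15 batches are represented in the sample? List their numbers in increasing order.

Consecutive selections differ by k = 55, so their batch numbers differ by 55 mod 15 = 10.
gcd(55, 15) = 5, so the sample visits 15/5 = 3 distinct residues mod 15.
Start 14 is batch 14; the batches hit are 4, 9, 14.

4, 9, 14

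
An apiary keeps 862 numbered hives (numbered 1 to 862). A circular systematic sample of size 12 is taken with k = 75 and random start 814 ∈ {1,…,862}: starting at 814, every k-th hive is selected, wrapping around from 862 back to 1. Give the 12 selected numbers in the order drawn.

814, 27, 102, 177, 252, 327, 402, 477, 552, 627, 702, 777

Selection 1: 814
Selection 2: 814 + 75 = 889 → 889 − 862 = 27
Selection 3: 27 + 75 = 102
Selection 4: 102 + 75 = 177
Selection 5: 177 + 75 = 252
Selection 6: 252 + 75 = 327
Selection 7: 327 + 75 = 402
Selection 8: 402 + 75 = 477
Selection 9: 477 + 75 = 552
Selection 10: 552 + 75 = 627
Selection 11: 627 + 75 = 702
Selection 12: 702 + 75 = 777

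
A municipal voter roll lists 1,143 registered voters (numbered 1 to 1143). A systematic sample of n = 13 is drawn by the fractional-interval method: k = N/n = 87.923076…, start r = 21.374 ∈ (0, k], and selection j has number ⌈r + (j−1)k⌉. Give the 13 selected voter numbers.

j=1: r + 0k = 21.374 → ⌈·⌉ = 22
j=2: r + 1k = 109.297076… → ⌈·⌉ = 110
j=3: r + 2k = 197.220153… → ⌈·⌉ = 198
j=4: r + 3k = 285.143230… → ⌈·⌉ = 286
j=5: r + 4k = 373.066307… → ⌈·⌉ = 374
j=6: r + 5k = 460.989384… → ⌈·⌉ = 461
j=7: r + 6k = 548.912461… → ⌈·⌉ = 549
j=8: r + 7k = 636.835538… → ⌈·⌉ = 637
j=9: r + 8k = 724.758615… → ⌈·⌉ = 725
j=10: r + 9k = 812.681692… → ⌈·⌉ = 813
j=11: r + 10k = 900.604769… → ⌈·⌉ = 901
j=12: r + 11k = 988.527846… → ⌈·⌉ = 989
j=13: r + 12k = 1076.450923… → ⌈·⌉ = 1077

22, 110, 198, 286, 374, 461, 549, 637, 725, 813, 901, 989, 1077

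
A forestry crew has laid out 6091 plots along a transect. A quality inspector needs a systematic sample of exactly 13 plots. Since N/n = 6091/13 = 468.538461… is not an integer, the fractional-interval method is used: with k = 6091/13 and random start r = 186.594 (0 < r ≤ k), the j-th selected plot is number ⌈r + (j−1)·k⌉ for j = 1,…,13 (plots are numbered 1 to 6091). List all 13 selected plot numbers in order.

187, 656, 1124, 1593, 2061, 2530, 2998, 3467, 3935, 4404, 4872, 5341, 5810

j=1: r + 0k = 186.594 → ⌈·⌉ = 187
j=2: r + 1k = 655.132461… → ⌈·⌉ = 656
j=3: r + 2k = 1123.670923… → ⌈·⌉ = 1124
j=4: r + 3k = 1592.209384… → ⌈·⌉ = 1593
j=5: r + 4k = 2060.747846… → ⌈·⌉ = 2061
j=6: r + 5k = 2529.286307… → ⌈·⌉ = 2530
j=7: r + 6k = 2997.824769… → ⌈·⌉ = 2998
j=8: r + 7k = 3466.363230… → ⌈·⌉ = 3467
j=9: r + 8k = 3934.901692… → ⌈·⌉ = 3935
j=10: r + 9k = 4403.440153… → ⌈·⌉ = 4404
j=11: r + 10k = 4871.978615… → ⌈·⌉ = 4872
j=12: r + 11k = 5340.517076… → ⌈·⌉ = 5341
j=13: r + 12k = 5809.055538… → ⌈·⌉ = 5810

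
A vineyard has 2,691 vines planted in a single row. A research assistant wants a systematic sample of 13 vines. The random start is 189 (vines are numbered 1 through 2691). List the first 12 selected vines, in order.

189, 396, 603, 810, 1017, 1224, 1431, 1638, 1845, 2052, 2259, 2466

k = N/n = 2691/13 = 207
vine 1: 189
vine 2: 189 + 207 = 396
vine 3: 396 + 207 = 603
vine 4: 603 + 207 = 810
vine 5: 810 + 207 = 1017
vine 6: 1017 + 207 = 1224
vine 7: 1224 + 207 = 1431
vine 8: 1431 + 207 = 1638
vine 9: 1638 + 207 = 1845
vine 10: 1845 + 207 = 2052
vine 11: 2052 + 207 = 2259
vine 12: 2259 + 207 = 2466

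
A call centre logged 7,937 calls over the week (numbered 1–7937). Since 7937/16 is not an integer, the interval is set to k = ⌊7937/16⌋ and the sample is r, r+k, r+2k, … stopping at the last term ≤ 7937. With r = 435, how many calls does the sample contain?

k = ⌊7937/16⌋ = 496
Achieved size = ⌊(7937 − 435)/496⌋ + 1 = ⌊7502/496⌋ + 1 = 15 + 1 = 16
(last selection: 435 + 15×496 = 7875 ≤ 7937; next would be 8371 > 7937)

16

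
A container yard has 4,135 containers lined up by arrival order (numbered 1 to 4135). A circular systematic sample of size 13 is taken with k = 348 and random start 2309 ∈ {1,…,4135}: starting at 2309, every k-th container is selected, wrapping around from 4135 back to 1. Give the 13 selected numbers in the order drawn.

Selection 1: 2309
Selection 2: 2309 + 348 = 2657
Selection 3: 2657 + 348 = 3005
Selection 4: 3005 + 348 = 3353
Selection 5: 3353 + 348 = 3701
Selection 6: 3701 + 348 = 4049
Selection 7: 4049 + 348 = 4397 → 4397 − 4135 = 262
Selection 8: 262 + 348 = 610
Selection 9: 610 + 348 = 958
Selection 10: 958 + 348 = 1306
Selection 11: 1306 + 348 = 1654
Selection 12: 1654 + 348 = 2002
Selection 13: 2002 + 348 = 2350

2309, 2657, 3005, 3353, 3701, 4049, 262, 610, 958, 1306, 1654, 2002, 2350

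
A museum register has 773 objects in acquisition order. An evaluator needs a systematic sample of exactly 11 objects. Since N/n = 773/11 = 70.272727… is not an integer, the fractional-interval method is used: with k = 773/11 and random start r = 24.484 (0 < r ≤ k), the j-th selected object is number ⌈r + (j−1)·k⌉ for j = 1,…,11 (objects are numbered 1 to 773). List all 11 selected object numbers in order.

25, 95, 166, 236, 306, 376, 447, 517, 587, 657, 728

j=1: r + 0k = 24.484 → ⌈·⌉ = 25
j=2: r + 1k = 94.756727… → ⌈·⌉ = 95
j=3: r + 2k = 165.029454… → ⌈·⌉ = 166
j=4: r + 3k = 235.302181… → ⌈·⌉ = 236
j=5: r + 4k = 305.574909… → ⌈·⌉ = 306
j=6: r + 5k = 375.847636… → ⌈·⌉ = 376
j=7: r + 6k = 446.120363… → ⌈·⌉ = 447
j=8: r + 7k = 516.393090… → ⌈·⌉ = 517
j=9: r + 8k = 586.665818… → ⌈·⌉ = 587
j=10: r + 9k = 656.938545… → ⌈·⌉ = 657
j=11: r + 10k = 727.211272… → ⌈·⌉ = 728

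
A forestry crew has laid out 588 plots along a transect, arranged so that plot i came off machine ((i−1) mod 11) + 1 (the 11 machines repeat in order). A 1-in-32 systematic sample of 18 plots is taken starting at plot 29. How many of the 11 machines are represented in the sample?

Consecutive selections differ by k = 32, so their machine numbers differ by 32 mod 11 = 10.
gcd(32, 11) = 1, so the sample visits 11/1 = 11 distinct residues mod 11.
Start 29 is machine 7; the machines hit are 1, 2, 3, 4, 5, 6, 7, 8, 9, 10, 11.

11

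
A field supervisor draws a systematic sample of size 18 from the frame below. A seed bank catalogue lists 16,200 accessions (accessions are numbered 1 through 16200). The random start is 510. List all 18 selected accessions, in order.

510, 1410, 2310, 3210, 4110, 5010, 5910, 6810, 7710, 8610, 9510, 10410, 11310, 12210, 13110, 14010, 14910, 15810

k = N/n = 16200/18 = 900
accession 1: 510
accession 2: 510 + 900 = 1410
accession 3: 1410 + 900 = 2310
accession 4: 2310 + 900 = 3210
accession 5: 3210 + 900 = 4110
accession 6: 4110 + 900 = 5010
accession 7: 5010 + 900 = 5910
accession 8: 5910 + 900 = 6810
accession 9: 6810 + 900 = 7710
accession 10: 7710 + 900 = 8610
accession 11: 8610 + 900 = 9510
accession 12: 9510 + 900 = 10410
accession 13: 10410 + 900 = 11310
accession 14: 11310 + 900 = 12210
accession 15: 12210 + 900 = 13110
accession 16: 13110 + 900 = 14010
accession 17: 14010 + 900 = 14910
accession 18: 14910 + 900 = 15810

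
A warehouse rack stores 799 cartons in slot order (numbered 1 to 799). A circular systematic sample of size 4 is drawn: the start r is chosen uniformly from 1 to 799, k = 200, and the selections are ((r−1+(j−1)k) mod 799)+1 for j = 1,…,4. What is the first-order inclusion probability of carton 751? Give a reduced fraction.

For each position j, as r ranges over 1…799 the j-th selection hits every carton exactly once, so carton 751 is selected for exactly 4 of the 799 starts.
Inclusion probability = 4/799.

4/799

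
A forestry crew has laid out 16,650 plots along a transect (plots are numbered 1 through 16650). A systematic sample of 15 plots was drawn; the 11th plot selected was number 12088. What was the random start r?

k = 16650/15 = 1110
r = 12088 − (11−1)×1110 = 12088 − 11100 = 988

988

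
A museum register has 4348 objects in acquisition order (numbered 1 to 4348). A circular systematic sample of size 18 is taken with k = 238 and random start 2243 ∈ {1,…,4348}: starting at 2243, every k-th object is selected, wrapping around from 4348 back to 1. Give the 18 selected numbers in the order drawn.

Selection 1: 2243
Selection 2: 2243 + 238 = 2481
Selection 3: 2481 + 238 = 2719
Selection 4: 2719 + 238 = 2957
Selection 5: 2957 + 238 = 3195
Selection 6: 3195 + 238 = 3433
Selection 7: 3433 + 238 = 3671
Selection 8: 3671 + 238 = 3909
Selection 9: 3909 + 238 = 4147
Selection 10: 4147 + 238 = 4385 → 4385 − 4348 = 37
Selection 11: 37 + 238 = 275
Selection 12: 275 + 238 = 513
Selection 13: 513 + 238 = 751
Selection 14: 751 + 238 = 989
Selection 15: 989 + 238 = 1227
Selection 16: 1227 + 238 = 1465
Selection 17: 1465 + 238 = 1703
Selection 18: 1703 + 238 = 1941

2243, 2481, 2719, 2957, 3195, 3433, 3671, 3909, 4147, 37, 275, 513, 751, 989, 1227, 1465, 1703, 1941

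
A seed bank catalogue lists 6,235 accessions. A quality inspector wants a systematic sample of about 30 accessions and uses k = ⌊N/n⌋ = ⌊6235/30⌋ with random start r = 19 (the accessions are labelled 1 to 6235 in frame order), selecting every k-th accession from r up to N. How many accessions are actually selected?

31

k = ⌊6235/30⌋ = 207
Achieved size = ⌊(6235 − 19)/207⌋ + 1 = ⌊6216/207⌋ + 1 = 30 + 1 = 31
(last selection: 19 + 30×207 = 6229 ≤ 6235; next would be 6436 > 6235)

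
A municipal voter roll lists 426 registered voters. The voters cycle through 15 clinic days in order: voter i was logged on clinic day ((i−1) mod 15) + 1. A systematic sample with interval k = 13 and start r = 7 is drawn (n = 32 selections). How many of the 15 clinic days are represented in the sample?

15

Consecutive selections differ by k = 13, so their clinic day numbers differ by 13 mod 15 = 13.
gcd(13, 15) = 1, so the sample visits 15/1 = 15 distinct residues mod 15.
Start 7 is clinic day 7; the clinic days hit are 1, 2, 3, 4, 5, 6, 7, 8, 9, 10, 11, 12, 13, 14, 15.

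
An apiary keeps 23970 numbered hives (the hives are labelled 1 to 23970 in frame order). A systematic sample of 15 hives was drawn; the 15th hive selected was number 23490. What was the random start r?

1118

k = 23970/15 = 1598
r = 23490 − (15−1)×1598 = 23490 − 22372 = 1118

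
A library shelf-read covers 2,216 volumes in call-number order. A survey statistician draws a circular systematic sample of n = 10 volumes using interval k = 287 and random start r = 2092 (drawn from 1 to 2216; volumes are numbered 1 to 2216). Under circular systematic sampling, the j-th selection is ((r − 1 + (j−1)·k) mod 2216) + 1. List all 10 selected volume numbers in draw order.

2092, 163, 450, 737, 1024, 1311, 1598, 1885, 2172, 243

Selection 1: 2092
Selection 2: 2092 + 287 = 2379 → 2379 − 2216 = 163
Selection 3: 163 + 287 = 450
Selection 4: 450 + 287 = 737
Selection 5: 737 + 287 = 1024
Selection 6: 1024 + 287 = 1311
Selection 7: 1311 + 287 = 1598
Selection 8: 1598 + 287 = 1885
Selection 9: 1885 + 287 = 2172
Selection 10: 2172 + 287 = 2459 → 2459 − 2216 = 243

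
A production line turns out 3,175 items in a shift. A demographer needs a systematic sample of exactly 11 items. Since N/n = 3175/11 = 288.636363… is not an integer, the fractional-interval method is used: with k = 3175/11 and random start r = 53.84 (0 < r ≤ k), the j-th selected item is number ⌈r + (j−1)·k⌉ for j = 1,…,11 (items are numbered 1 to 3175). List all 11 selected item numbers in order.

j=1: r + 0k = 53.84 → ⌈·⌉ = 54
j=2: r + 1k = 342.476363… → ⌈·⌉ = 343
j=3: r + 2k = 631.112727… → ⌈·⌉ = 632
j=4: r + 3k = 919.749090… → ⌈·⌉ = 920
j=5: r + 4k = 1208.385454… → ⌈·⌉ = 1209
j=6: r + 5k = 1497.021818… → ⌈·⌉ = 1498
j=7: r + 6k = 1785.658181… → ⌈·⌉ = 1786
j=8: r + 7k = 2074.294545… → ⌈·⌉ = 2075
j=9: r + 8k = 2362.930909… → ⌈·⌉ = 2363
j=10: r + 9k = 2651.567272… → ⌈·⌉ = 2652
j=11: r + 10k = 2940.203636… → ⌈·⌉ = 2941

54, 343, 632, 920, 1209, 1498, 1786, 2075, 2363, 2652, 2941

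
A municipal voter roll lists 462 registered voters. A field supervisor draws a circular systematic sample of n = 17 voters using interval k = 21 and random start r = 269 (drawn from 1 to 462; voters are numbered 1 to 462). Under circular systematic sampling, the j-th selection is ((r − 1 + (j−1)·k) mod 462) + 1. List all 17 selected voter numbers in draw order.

269, 290, 311, 332, 353, 374, 395, 416, 437, 458, 17, 38, 59, 80, 101, 122, 143

Selection 1: 269
Selection 2: 269 + 21 = 290
Selection 3: 290 + 21 = 311
Selection 4: 311 + 21 = 332
Selection 5: 332 + 21 = 353
Selection 6: 353 + 21 = 374
Selection 7: 374 + 21 = 395
Selection 8: 395 + 21 = 416
Selection 9: 416 + 21 = 437
Selection 10: 437 + 21 = 458
Selection 11: 458 + 21 = 479 → 479 − 462 = 17
Selection 12: 17 + 21 = 38
Selection 13: 38 + 21 = 59
Selection 14: 59 + 21 = 80
Selection 15: 80 + 21 = 101
Selection 16: 101 + 21 = 122
Selection 17: 122 + 21 = 143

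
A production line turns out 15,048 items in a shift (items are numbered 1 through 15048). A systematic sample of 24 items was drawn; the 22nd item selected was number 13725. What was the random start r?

558

k = 15048/24 = 627
r = 13725 − (22−1)×627 = 13725 − 13167 = 558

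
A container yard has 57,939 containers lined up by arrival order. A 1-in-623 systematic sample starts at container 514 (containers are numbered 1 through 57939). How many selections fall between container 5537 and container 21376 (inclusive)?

25

k = 623
First selection ≥ 5537: 514 + ⌈(5537−514)/623⌉·623 = 514 + 9×623 = 6121
Last selection ≤ 21376: 514 + ⌊(21376−514)/623⌋·623 = 514 + 33×623 = 21073
Count = 33 − 9 + 1 = 25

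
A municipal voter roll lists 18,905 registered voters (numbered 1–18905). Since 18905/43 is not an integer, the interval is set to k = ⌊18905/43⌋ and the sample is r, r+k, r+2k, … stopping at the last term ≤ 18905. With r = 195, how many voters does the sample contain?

43

k = ⌊18905/43⌋ = 439
Achieved size = ⌊(18905 − 195)/439⌋ + 1 = ⌊18710/439⌋ + 1 = 42 + 1 = 43
(last selection: 195 + 42×439 = 18633 ≤ 18905; next would be 19072 > 18905)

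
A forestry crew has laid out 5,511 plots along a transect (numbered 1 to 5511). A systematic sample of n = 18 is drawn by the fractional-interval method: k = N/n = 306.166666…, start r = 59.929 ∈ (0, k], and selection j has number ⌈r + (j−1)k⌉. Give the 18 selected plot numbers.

j=1: r + 0k = 59.929 → ⌈·⌉ = 60
j=2: r + 1k = 366.095666… → ⌈·⌉ = 367
j=3: r + 2k = 672.262333… → ⌈·⌉ = 673
j=4: r + 3k = 978.429 → ⌈·⌉ = 979
j=5: r + 4k = 1284.595666… → ⌈·⌉ = 1285
j=6: r + 5k = 1590.762333… → ⌈·⌉ = 1591
j=7: r + 6k = 1896.929 → ⌈·⌉ = 1897
j=8: r + 7k = 2203.095666… → ⌈·⌉ = 2204
j=9: r + 8k = 2509.262333… → ⌈·⌉ = 2510
j=10: r + 9k = 2815.429 → ⌈·⌉ = 2816
j=11: r + 10k = 3121.595666… → ⌈·⌉ = 3122
j=12: r + 11k = 3427.762333… → ⌈·⌉ = 3428
j=13: r + 12k = 3733.929 → ⌈·⌉ = 3734
j=14: r + 13k = 4040.095666… → ⌈·⌉ = 4041
j=15: r + 14k = 4346.262333… → ⌈·⌉ = 4347
j=16: r + 15k = 4652.429 → ⌈·⌉ = 4653
j=17: r + 16k = 4958.595666… → ⌈·⌉ = 4959
j=18: r + 17k = 5264.762333… → ⌈·⌉ = 5265

60, 367, 673, 979, 1285, 1591, 1897, 2204, 2510, 2816, 3122, 3428, 3734, 4041, 4347, 4653, 4959, 5265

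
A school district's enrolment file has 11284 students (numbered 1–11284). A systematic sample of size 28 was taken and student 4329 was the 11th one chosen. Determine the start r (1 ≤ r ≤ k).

k = 11284/28 = 403
r = 4329 − (11−1)×403 = 4329 − 4030 = 299

299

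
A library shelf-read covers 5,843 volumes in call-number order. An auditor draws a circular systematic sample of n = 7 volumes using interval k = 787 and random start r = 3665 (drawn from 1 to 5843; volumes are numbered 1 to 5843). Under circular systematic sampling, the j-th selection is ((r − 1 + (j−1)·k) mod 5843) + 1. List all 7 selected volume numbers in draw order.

3665, 4452, 5239, 183, 970, 1757, 2544

Selection 1: 3665
Selection 2: 3665 + 787 = 4452
Selection 3: 4452 + 787 = 5239
Selection 4: 5239 + 787 = 6026 → 6026 − 5843 = 183
Selection 5: 183 + 787 = 970
Selection 6: 970 + 787 = 1757
Selection 7: 1757 + 787 = 2544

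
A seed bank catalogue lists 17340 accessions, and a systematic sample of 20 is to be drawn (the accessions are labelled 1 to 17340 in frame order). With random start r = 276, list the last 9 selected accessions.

k = N/n = 17340/20 = 867
12th selection = 276 + 11×867 = 9813
13th: 9813 + 867 = 10680
14th: 10680 + 867 = 11547
15th: 11547 + 867 = 12414
16th: 12414 + 867 = 13281
17th: 13281 + 867 = 14148
18th: 14148 + 867 = 15015
19th: 15015 + 867 = 15882
20th: 15882 + 867 = 16749

9813, 10680, 11547, 12414, 13281, 14148, 15015, 15882, 16749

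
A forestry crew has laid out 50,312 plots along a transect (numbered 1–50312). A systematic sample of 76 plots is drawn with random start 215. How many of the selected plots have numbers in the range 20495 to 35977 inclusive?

24

k = 50312/76 = 662
First selection ≥ 20495: 215 + ⌈(20495−215)/662⌉·662 = 215 + 31×662 = 20737
Last selection ≤ 35977: 215 + ⌊(35977−215)/662⌋·662 = 215 + 54×662 = 35963
Count = 54 − 31 + 1 = 24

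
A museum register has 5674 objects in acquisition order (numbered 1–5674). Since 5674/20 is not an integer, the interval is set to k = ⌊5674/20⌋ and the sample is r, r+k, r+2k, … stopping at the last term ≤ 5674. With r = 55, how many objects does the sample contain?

20

k = ⌊5674/20⌋ = 283
Achieved size = ⌊(5674 − 55)/283⌋ + 1 = ⌊5619/283⌋ + 1 = 19 + 1 = 20
(last selection: 55 + 19×283 = 5432 ≤ 5674; next would be 5715 > 5674)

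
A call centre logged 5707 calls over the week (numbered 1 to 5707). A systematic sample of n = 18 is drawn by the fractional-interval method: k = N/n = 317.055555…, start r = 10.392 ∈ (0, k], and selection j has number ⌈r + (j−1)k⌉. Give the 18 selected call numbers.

11, 328, 645, 962, 1279, 1596, 1913, 2230, 2547, 2864, 3181, 3499, 3816, 4133, 4450, 4767, 5084, 5401

j=1: r + 0k = 10.392 → ⌈·⌉ = 11
j=2: r + 1k = 327.447555… → ⌈·⌉ = 328
j=3: r + 2k = 644.503111… → ⌈·⌉ = 645
j=4: r + 3k = 961.558666… → ⌈·⌉ = 962
j=5: r + 4k = 1278.614222… → ⌈·⌉ = 1279
j=6: r + 5k = 1595.669777… → ⌈·⌉ = 1596
j=7: r + 6k = 1912.725333… → ⌈·⌉ = 1913
j=8: r + 7k = 2229.780888… → ⌈·⌉ = 2230
j=9: r + 8k = 2546.836444… → ⌈·⌉ = 2547
j=10: r + 9k = 2863.892 → ⌈·⌉ = 2864
j=11: r + 10k = 3180.947555… → ⌈·⌉ = 3181
j=12: r + 11k = 3498.003111… → ⌈·⌉ = 3499
j=13: r + 12k = 3815.058666… → ⌈·⌉ = 3816
j=14: r + 13k = 4132.114222… → ⌈·⌉ = 4133
j=15: r + 14k = 4449.169777… → ⌈·⌉ = 4450
j=16: r + 15k = 4766.225333… → ⌈·⌉ = 4767
j=17: r + 16k = 5083.280888… → ⌈·⌉ = 5084
j=18: r + 17k = 5400.336444… → ⌈·⌉ = 5401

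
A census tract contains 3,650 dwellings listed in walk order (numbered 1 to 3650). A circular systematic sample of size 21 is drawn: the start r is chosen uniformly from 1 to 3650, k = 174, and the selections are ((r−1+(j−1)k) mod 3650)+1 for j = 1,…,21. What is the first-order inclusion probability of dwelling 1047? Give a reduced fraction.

21/3650

For each position j, as r ranges over 1…3650 the j-th selection hits every dwelling exactly once, so dwelling 1047 is selected for exactly 21 of the 3650 starts.
Inclusion probability = 21/3650.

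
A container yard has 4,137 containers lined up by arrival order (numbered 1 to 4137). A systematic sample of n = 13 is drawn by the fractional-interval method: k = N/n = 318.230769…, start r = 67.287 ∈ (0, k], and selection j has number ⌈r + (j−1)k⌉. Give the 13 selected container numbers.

j=1: r + 0k = 67.287 → ⌈·⌉ = 68
j=2: r + 1k = 385.517769… → ⌈·⌉ = 386
j=3: r + 2k = 703.748538… → ⌈·⌉ = 704
j=4: r + 3k = 1021.979307… → ⌈·⌉ = 1022
j=5: r + 4k = 1340.210076… → ⌈·⌉ = 1341
j=6: r + 5k = 1658.440846… → ⌈·⌉ = 1659
j=7: r + 6k = 1976.671615… → ⌈·⌉ = 1977
j=8: r + 7k = 2294.902384… → ⌈·⌉ = 2295
j=9: r + 8k = 2613.133153… → ⌈·⌉ = 2614
j=10: r + 9k = 2931.363923… → ⌈·⌉ = 2932
j=11: r + 10k = 3249.594692… → ⌈·⌉ = 3250
j=12: r + 11k = 3567.825461… → ⌈·⌉ = 3568
j=13: r + 12k = 3886.056230… → ⌈·⌉ = 3887

68, 386, 704, 1022, 1341, 1659, 1977, 2295, 2614, 2932, 3250, 3568, 3887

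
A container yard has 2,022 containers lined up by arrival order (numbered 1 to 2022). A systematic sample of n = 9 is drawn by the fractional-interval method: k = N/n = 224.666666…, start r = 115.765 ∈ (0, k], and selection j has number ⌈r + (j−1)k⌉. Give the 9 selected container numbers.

j=1: r + 0k = 115.765 → ⌈·⌉ = 116
j=2: r + 1k = 340.431666… → ⌈·⌉ = 341
j=3: r + 2k = 565.098333… → ⌈·⌉ = 566
j=4: r + 3k = 789.765 → ⌈·⌉ = 790
j=5: r + 4k = 1014.431666… → ⌈·⌉ = 1015
j=6: r + 5k = 1239.098333… → ⌈·⌉ = 1240
j=7: r + 6k = 1463.765 → ⌈·⌉ = 1464
j=8: r + 7k = 1688.431666… → ⌈·⌉ = 1689
j=9: r + 8k = 1913.098333… → ⌈·⌉ = 1914

116, 341, 566, 790, 1015, 1240, 1464, 1689, 1914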